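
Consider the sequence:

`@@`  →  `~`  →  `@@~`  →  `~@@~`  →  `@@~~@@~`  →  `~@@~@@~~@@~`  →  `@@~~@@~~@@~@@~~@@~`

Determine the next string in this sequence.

~@@~@@~~@@~@@~~@@~~@@~@@~~@@~

Each term (from the third on) is the two preceding terms concatenated in order: term 3 = @@·~ = @@~.
So term 8 is ~@@~@@~~@@~·@@~~@@~~@@~@@~~@@~.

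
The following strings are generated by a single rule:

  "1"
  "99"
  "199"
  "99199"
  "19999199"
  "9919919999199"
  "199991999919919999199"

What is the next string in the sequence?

9919919999199199991999919919999199

This is a Fibonacci-style word recurrence s(k) = s(k−2)·s(k−1): e.g. 1·99 = 199.
So term 8 is 9919919999199·199991999919919999199.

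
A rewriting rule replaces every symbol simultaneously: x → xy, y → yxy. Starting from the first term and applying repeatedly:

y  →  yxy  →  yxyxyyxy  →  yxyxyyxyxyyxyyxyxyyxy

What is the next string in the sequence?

Replace each of the 21 characters of yxyxyyxyxyyxyyxyxyyxy in place — yxy xy yxy xy yxy yxy xy yxy xy yxy yxy xy yxy yxy xy yxy xy yxy yxy xy yxy — and concatenate.

yxyxyyxyxyyxyyxyxyyxyxyyxyyxyxyyxyyxyxyyxyxyyxyyxyxyyxy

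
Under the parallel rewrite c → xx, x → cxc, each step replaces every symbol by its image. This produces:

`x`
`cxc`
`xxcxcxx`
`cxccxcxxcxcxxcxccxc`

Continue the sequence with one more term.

Rewriting the 19 symbols of cxccxcxxcxcxxcxccxc one by one yields xx cxc xx xx cxc xx cxc cxc xx cxc xx cxc cxc xx cxc xx xx cxc xx; concatenated:

xxcxcxxxxcxcxxcxccxcxxcxcxxcxccxcxxcxcxxxxcxcxx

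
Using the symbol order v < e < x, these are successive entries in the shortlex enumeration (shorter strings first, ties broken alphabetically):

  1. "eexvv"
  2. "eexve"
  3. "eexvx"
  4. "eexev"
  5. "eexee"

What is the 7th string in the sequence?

Advancing 2 positions from eexee through eexee → eexex reaches term 7.

eexxv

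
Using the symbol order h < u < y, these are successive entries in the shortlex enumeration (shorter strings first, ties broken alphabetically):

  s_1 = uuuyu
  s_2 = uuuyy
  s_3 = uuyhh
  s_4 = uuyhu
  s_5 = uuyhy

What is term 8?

uuyuy

Continuing the enumeration 3 steps past uuyhy: uuyhy → uuyuh → uuyuu → (answer).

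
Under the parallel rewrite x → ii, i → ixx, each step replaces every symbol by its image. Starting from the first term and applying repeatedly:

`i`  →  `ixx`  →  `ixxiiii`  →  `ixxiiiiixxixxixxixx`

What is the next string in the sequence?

Replace each of the 19 characters of ixxiiiiixxixxixxixx in place — ixx ii ii ixx ixx ixx ixx ixx ii ii ixx ii ii ixx ii ii ixx ii ii — and concatenate.

ixxiiiiixxixxixxixxixxiiiiixxiiiiixxiiiiixxiiii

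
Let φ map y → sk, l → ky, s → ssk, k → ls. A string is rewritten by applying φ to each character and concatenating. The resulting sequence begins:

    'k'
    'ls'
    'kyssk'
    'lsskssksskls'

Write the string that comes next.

Rewriting each symbol of lsskssksskls: l→ky, s→ssk, s→ssk, k→ls, s→ssk, s→ssk, k→ls, s→ssk, s→ssk, k→ls, l→ky, s→ssk, which concatenates to ky ssk ssk ls ssk ssk ls ssk ssk ls ky ssk.

kysskssklssskssklssskssklskyssk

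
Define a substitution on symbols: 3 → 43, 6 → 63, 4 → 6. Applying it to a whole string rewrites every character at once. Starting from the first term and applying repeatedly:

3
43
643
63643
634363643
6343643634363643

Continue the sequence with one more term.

Replace each of the 16 characters of 6343643634363643 in place — 63 43 6 43 63 6 43 63 43 6 43 63 43 63 6 43 — and concatenate.

6343643636436343643634363643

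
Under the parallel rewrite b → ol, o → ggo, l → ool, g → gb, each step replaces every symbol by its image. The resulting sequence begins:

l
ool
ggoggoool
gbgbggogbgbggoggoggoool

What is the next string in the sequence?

Rewriting the 23 symbols of gbgbggogbgbggoggoggoool one by one yields gb ol gb ol gb gb ggo gb ol gb ol gb gb ggo gb gb ggo gb gb ggo ggo ggo ool; concatenated:

gbolgbolgbgbggogbolgbolgbgbggogbgbggogbgbggoggoggoool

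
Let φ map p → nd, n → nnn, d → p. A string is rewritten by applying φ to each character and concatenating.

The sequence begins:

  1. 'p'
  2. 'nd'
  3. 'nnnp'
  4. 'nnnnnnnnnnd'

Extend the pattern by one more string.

nnnnnnnnnnnnnnnnnnnnnnnnnnnnnnp

Rewriting each symbol of nnnnnnnnnnd: n→nnn, n→nnn, n→nnn, n→nnn, n→nnn, n→nnn, n→nnn, n→nnn, n→nnn, n→nnn, d→p, which concatenates to nnn nnn nnn nnn nnn nnn nnn nnn nnn nnn p.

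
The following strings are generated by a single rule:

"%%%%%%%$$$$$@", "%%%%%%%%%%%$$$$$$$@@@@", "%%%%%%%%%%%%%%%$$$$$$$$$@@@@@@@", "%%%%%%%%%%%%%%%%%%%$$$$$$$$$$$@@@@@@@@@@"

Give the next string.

%%%%%%%%%%%%%%%%%%%%%%%$$$$$$$$$$$$$@@@@@@@@@@@@@

Term n consists of 4n+3 %'s, followed by 2n+3 $'s, followed by 3n-2 @'s (n = 1, 2, …).
Setting n = 5 gives 23, 13, 13 characters in each block.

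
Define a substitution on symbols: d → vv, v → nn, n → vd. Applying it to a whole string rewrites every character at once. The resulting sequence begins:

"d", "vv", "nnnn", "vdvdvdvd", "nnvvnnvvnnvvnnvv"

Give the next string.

φ(nnvvnnvvnnvvnnvv) expands symbol-by-symbol to vd vd nn nn vd vd nn nn vd vd nn nn vd vd nn nn; joining the 16 pieces gives the next term.

vdvdnnnnvdvdnnnnvdvdnnnnvdvdnnnn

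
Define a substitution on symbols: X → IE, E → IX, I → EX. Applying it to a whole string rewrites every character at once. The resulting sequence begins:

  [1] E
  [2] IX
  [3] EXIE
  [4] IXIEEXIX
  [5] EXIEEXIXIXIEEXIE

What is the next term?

Rewriting the 16 symbols of EXIEEXIXIXIEEXIE one by one yields IX IE EX IX IX IE EX IE EX IE EX IX IX IE EX IX; concatenated:

IXIEEXIXIXIEEXIEEXIEEXIXIXIEEXIX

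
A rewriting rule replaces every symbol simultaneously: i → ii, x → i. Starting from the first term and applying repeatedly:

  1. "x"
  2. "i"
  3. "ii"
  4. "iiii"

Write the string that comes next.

iiiiiiii

Rewriting each symbol of iiii: i→ii, i→ii, i→ii, i→ii, which concatenates to ii ii ii ii.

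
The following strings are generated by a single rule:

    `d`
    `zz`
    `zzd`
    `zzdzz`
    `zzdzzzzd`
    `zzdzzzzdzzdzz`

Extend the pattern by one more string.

zzdzzzzdzzdzzzzdzzzzd

Each term (from the third on) is the previous term followed by the one before it: term 3 = zz·d = zzd.
The next term joins zzdzzzzdzzdzz and zzdzzzzd.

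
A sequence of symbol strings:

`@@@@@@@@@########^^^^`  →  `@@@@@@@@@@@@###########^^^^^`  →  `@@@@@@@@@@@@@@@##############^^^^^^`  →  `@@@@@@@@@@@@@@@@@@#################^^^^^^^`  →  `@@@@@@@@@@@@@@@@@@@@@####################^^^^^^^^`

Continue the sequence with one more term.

@@@@@@@@@@@@@@@@@@@@@@@@#######################^^^^^^^^^

The n-th term is 3n @'s then 3n-1 #'s then n+1 ^'s, where the shown terms are n = 3, 4, 5, 6, 7.
At n = 8 the blocks have lengths 24, 23, 9.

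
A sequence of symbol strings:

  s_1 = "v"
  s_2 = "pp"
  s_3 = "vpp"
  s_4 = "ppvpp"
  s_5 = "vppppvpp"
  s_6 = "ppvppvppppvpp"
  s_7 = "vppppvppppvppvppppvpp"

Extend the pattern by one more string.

ppvppvppppvppvppppvppppvppvppppvpp

This is a Fibonacci-style word recurrence s(k) = s(k−2)·s(k−1): e.g. v·pp = vpp.
The next term joins ppvppvppppvpp and vppppvppppvppvppppvpp.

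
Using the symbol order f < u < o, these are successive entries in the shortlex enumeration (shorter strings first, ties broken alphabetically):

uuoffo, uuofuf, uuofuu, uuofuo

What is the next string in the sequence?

uuofof

The successor of uuofuo increments the rightmost position that isn't already o and resets every position after it to f.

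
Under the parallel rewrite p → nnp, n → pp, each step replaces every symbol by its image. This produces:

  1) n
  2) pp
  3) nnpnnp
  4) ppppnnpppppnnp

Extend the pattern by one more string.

φ(ppppnnpppppnnp) expands symbol-by-symbol to nnp nnp nnp nnp pp pp nnp nnp nnp nnp nnp pp pp nnp; joining the 14 pieces gives the next term.

nnpnnpnnpnnpppppnnpnnpnnpnnpnnpppppnnp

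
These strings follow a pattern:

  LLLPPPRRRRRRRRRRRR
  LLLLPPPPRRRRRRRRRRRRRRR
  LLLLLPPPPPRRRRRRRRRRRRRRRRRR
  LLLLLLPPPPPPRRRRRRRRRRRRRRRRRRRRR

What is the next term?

LLLLLLLPPPPPPPRRRRRRRRRRRRRRRRRRRRRRRR

Reading off run lengths: L runs 3, 4, 5, 6; P runs 3, 4, 5, 6; R runs 12, 15, 18, 21 — each is linear in n, where the shown terms are n = 3, 4, 5, 6.
For the next term, n = 7, so the run lengths are 7, 7, 24.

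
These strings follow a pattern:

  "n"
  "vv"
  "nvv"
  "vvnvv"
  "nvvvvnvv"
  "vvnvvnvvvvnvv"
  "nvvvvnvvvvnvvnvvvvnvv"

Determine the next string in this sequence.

This is a Fibonacci-style word recurrence s(k) = s(k−2)·s(k−1): e.g. n·vv = nvv.
The next term joins vvnvvnvvvvnvv and nvvvvnvvvvnvvnvvvvnvv.

vvnvvnvvvvnvvnvvvvnvvvvnvvnvvvvnvv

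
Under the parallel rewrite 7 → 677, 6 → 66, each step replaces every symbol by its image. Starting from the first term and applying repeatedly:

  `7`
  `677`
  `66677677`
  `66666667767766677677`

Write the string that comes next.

Rewriting the 20 symbols of 66666667767766677677 one by one yields 66 66 66 66 66 66 66 677 677 66 677 677 66 66 66 677 677 66 677 677; concatenated:

666666666666666776776667767766666667767766677677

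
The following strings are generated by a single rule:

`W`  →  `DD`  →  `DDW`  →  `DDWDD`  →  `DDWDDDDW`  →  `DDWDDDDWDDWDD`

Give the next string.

DDWDDDDWDDWDDDDWDDDDW

From term 3 onward, concatenate the last term with the second-to-last: DD·W = DDW, DDW·DD = DDWDD, …
So term 7 is DDWDDDDWDDWDD·DDWDDDDW.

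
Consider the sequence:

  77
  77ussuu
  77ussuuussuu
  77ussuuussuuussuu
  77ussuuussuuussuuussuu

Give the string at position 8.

The strings grow by a fixed suffix ussuu each time.
From 77ussuuussuuussuuussuu, 3 further steps: 77ussuuussuuussuuussuu → 77ussuuussuuussuuussuuussuu → 77ussuuussuuussuuussuuussuuussuu → (answer).

77ussuuussuuussuuussuuussuuussuuussuu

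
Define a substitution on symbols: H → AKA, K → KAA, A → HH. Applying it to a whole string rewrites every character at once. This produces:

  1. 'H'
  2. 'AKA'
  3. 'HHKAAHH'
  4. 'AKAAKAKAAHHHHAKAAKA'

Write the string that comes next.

Rewriting the 19 symbols of AKAAKAKAAHHHHAKAAKA one by one yields HH KAA HH HH KAA HH KAA HH HH AKA AKA AKA AKA HH KAA HH HH KAA HH; concatenated:

HHKAAHHHHKAAHHKAAHHHHAKAAKAAKAAKAHHKAAHHHHKAAHH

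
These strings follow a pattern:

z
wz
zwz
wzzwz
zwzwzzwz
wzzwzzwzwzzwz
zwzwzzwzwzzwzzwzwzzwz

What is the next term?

wzzwzzwzwzzwzzwzwzzwzwzzwzzwzwzzwz

This is a Fibonacci-style word recurrence s(k) = s(k−2)·s(k−1): e.g. z·wz = zwz.
So term 8 is wzzwzzwzwzzwz·zwzwzzwzwzzwzzwzwzzwz.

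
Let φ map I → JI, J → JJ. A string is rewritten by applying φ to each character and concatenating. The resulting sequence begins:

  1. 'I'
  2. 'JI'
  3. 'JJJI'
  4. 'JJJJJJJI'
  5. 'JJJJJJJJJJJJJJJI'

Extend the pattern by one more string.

JJJJJJJJJJJJJJJJJJJJJJJJJJJJJJJI

Applying the rule to each of the 16 symbols of JJJJJJJJJJJJJJJI gives the pieces JJ JJ JJ JJ JJ JJ JJ JJ JJ JJ JJ JJ JJ JJ JJ JI, which concatenate to the answer.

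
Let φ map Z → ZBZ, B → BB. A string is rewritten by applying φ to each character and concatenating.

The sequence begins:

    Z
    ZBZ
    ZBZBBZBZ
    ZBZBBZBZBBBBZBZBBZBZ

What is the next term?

Applying the rule to each of the 20 symbols of ZBZBBZBZBBBBZBZBBZBZ gives the pieces ZBZ BB ZBZ BB BB ZBZ BB ZBZ BB BB BB BB ZBZ BB ZBZ BB BB ZBZ BB ZBZ, which concatenate to the answer.

ZBZBBZBZBBBBZBZBBZBZBBBBBBBBZBZBBZBZBBBBZBZBBZBZ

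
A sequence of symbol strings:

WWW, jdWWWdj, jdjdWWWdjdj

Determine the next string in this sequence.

jdjdjdWWWdjdjdj

Every step adds jd to the front and dj to the end of the previous string.
So the next term is jd·jdjdWWWdjdj·dj.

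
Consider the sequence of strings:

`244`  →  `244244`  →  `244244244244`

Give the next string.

s(k+1) = s(k)·s(k) — each term doubles the last.
So the next term is two copies of 244244244244.

244244244244244244244244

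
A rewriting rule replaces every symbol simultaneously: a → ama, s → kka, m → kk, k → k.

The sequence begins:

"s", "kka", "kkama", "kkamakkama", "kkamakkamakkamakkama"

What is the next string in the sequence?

Rewriting the 20 symbols of kkamakkamakkamakkama one by one yields k k ama kk ama k k ama kk ama k k ama kk ama k k ama kk ama; concatenated:

kkamakkamakkamakkamakkamakkamakkamakkama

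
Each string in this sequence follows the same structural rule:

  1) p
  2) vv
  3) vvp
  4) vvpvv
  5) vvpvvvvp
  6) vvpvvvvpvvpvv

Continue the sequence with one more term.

vvpvvvvpvvpvvvvpvvvvp

This is a Fibonacci-style word recurrence s(k) = s(k−1)·s(k−2): e.g. vv·p = vvp.
The next term joins vvpvvvvpvvpvv and vvpvvvvp.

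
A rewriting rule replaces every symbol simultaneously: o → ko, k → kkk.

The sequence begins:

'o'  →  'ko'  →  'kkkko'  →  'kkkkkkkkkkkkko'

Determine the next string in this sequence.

Rewriting the 14 symbols of kkkkkkkkkkkkko one by one yields kkk kkk kkk kkk kkk kkk kkk kkk kkk kkk kkk kkk kkk ko; concatenated:

kkkkkkkkkkkkkkkkkkkkkkkkkkkkkkkkkkkkkkkko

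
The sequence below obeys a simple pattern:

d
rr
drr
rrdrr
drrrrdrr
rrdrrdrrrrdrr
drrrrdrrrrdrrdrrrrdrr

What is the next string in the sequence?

rrdrrdrrrrdrrdrrrrdrrrrdrrdrrrrdrr

From term 3 onward, concatenate the second-to-last term with the last: d·rr = drr, rr·drr = rrdrr, …
Continuing: rrdrrdrrrrdrr · drrrrdrrrrdrrdrrrrdrr gives term 8.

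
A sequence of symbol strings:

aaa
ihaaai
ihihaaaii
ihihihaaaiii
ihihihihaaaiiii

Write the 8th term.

Each term wraps the previous one in ih on the left and i on the right.
From ihihihihaaaiiii, 3 further steps: ihihihihaaaiiii → ihihihihihaaaiiiii → ihihihihihihaaaiiiiii → (answer).

ihihihihihihihaaaiiiiiii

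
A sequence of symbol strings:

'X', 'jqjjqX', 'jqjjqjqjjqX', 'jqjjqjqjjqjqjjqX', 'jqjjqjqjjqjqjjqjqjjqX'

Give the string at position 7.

Each term is the previous one with jqjjq prepended.
From jqjjqjqjjqjqjjqjqjjqX, 2 further steps: jqjjqjqjjqjqjjqjqjjqX → jqjjqjqjjqjqjjqjqjjqjqjjqX → (answer).

jqjjqjqjjqjqjjqjqjjqjqjjqjqjjqX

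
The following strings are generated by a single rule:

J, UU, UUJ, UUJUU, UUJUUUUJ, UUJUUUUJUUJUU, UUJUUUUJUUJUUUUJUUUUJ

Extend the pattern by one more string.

UUJUUUUJUUJUUUUJUUUUJUUJUUUUJUUJUU

From term 3 onward, concatenate the last term with the second-to-last: UU·J = UUJ, UUJ·UU = UUJUU, …
Continuing: UUJUUUUJUUJUUUUJUUUUJ · UUJUUUUJUUJUU gives term 8.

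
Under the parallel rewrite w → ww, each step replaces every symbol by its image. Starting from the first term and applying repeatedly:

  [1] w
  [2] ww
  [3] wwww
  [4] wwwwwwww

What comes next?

Expanding wwwwwwww: w→ww, w→ww, w→ww, w→ww, w→ww, w→ww, w→ww, w→ww. Concatenated: ww ww ww ww ww ww ww ww.

wwwwwwwwwwwwwwww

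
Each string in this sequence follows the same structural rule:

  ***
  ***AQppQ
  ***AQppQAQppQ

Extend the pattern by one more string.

Every step adds AQppQ to the end: s(k+1) = s(k)·AQppQ.
Applying this once more to ***AQppQAQppQ:

***AQppQAQppQAQppQ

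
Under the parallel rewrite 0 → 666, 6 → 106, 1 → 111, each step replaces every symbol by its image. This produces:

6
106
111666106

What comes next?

111111111106106106111666106

Expanding 111666106: 1→111, 1→111, 1→111, 6→106, 6→106, 6→106, 1→111, 0→666, 6→106. Concatenated: 111 111 111 106 106 106 111 666 106.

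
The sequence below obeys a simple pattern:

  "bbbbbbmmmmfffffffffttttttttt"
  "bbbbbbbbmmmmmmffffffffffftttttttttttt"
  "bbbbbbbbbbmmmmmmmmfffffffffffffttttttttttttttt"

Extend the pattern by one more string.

Reading off run lengths: b runs 6, 8, 10; m runs 4, 6, 8; f runs 9, 11, 13; t runs 9, 12, 15 — each is linear in n, where the shown terms are n = 3, 4, 5.
At n = 6 the blocks have lengths 12, 10, 15, 18.

bbbbbbbbbbbbmmmmmmmmmmffffffffffffffftttttttttttttttttt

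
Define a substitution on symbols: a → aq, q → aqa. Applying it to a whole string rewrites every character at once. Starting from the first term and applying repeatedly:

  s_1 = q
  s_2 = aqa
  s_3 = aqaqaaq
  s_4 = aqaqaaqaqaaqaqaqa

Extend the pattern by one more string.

aqaqaaqaqaaqaqaqaaqaqaaqaqaqaaqaqaaqaqaaq

Replace each of the 17 characters of aqaqaaqaqaaqaqaqa in place — aq aqa aq aqa aq aq aqa aq aqa aq aq aqa aq aqa aq aqa aq — and concatenate.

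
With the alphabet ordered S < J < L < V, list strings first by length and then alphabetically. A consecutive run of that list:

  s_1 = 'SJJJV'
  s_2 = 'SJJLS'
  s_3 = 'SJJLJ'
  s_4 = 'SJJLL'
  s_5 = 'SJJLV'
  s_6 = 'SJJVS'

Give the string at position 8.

SJJVL

Continuing the enumeration 2 steps past SJJVS: SJJVS → SJJVJ → (answer).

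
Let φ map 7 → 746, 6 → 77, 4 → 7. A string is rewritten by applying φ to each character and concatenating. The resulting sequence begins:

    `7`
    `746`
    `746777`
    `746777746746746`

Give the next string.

746777746746746746777746777746777

Replace each of the 15 characters of 746777746746746 in place — 746 7 77 746 746 746 746 7 77 746 7 77 746 7 77 — and concatenate.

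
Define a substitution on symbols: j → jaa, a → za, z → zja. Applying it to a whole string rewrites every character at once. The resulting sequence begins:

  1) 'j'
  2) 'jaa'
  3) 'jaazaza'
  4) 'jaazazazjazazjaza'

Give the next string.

jaazazazjazazjazazjajaazazjazazjajaazazjaza

φ(jaazazazjazazjaza) expands symbol-by-symbol to jaa za za zja za zja za zja jaa za zja za zja jaa za zja za; joining the 17 pieces gives the next term.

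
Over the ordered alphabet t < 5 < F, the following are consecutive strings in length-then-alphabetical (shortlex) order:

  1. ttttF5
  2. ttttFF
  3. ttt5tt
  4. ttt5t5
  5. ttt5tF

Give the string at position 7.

Advancing 2 positions from ttt5tF through ttt5tF → ttt55t reaches term 7.

ttt555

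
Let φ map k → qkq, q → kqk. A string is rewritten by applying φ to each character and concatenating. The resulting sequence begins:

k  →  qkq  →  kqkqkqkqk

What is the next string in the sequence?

Apply φ to kqkqkqkqk symbol by symbol: k→qkq, q→kqk, k→qkq, q→kqk, k→qkq, q→kqk, k→qkq, q→kqk, k→qkq; joined: qkq kqk qkq kqk qkq kqk qkq kqk qkq.

qkqkqkqkqkqkqkqkqkqkqkqkqkq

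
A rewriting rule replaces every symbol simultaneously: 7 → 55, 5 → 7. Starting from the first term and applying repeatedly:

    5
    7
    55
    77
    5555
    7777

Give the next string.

Apply φ to 7777 symbol by symbol: 7→55, 7→55, 7→55, 7→55; joined: 55 55 55 55.

55555555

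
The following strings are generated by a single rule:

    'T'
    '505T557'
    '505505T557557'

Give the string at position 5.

Every step adds 505 to the front and 557 to the end of the previous string.
From 505505T557557, 2 further steps: 505505T557557 → 505505505T557557557 → (answer).

505505505505T557557557557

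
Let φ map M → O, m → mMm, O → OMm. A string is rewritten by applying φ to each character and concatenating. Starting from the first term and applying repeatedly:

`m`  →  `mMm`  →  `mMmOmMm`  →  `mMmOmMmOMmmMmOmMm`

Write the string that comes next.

mMmOmMmOMmmMmOmMmOMmOmMmmMmOmMmOMmmMmOmMm

φ(mMmOmMmOMmmMmOmMm) expands symbol-by-symbol to mMm O mMm OMm mMm O mMm OMm O mMm mMm O mMm OMm mMm O mMm; joining the 17 pieces gives the next term.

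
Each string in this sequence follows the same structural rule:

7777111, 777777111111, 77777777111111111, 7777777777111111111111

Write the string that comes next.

777777777777111111111111111

Each string has the form 7^{2n+2} 1^{3n} (n = 1, 2, …).
At n = 5 the blocks have lengths 12, 15.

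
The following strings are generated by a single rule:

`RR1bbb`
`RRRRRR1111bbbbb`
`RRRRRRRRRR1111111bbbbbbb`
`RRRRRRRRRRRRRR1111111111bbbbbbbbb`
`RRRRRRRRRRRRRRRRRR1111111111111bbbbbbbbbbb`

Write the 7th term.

RRRRRRRRRRRRRRRRRRRRRRRRRR1111111111111111111bbbbbbbbbbbbbbb

Each string has the form R^{4n-2} 1^{3n-2} b^{2n+1} (n = 1, 2, …).
Setting n = 7 gives 26, 19, 15 characters in each block.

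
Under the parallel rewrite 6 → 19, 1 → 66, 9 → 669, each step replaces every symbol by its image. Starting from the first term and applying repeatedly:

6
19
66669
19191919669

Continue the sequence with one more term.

Expanding 19191919669: 1→66, 9→669, 1→66, 9→669, 1→66, 9→669, 1→66, 9→669, 6→19, 6→19, 9→669. Concatenated: 66 669 66 669 66 669 66 669 19 19 669.

666696666966669666691919669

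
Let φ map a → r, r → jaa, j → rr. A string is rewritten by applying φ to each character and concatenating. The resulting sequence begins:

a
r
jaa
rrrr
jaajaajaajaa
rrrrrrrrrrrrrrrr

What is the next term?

Applying the rule to each of the 16 symbols of rrrrrrrrrrrrrrrr gives the pieces jaa jaa jaa jaa jaa jaa jaa jaa jaa jaa jaa jaa jaa jaa jaa jaa, which concatenate to the answer.

jaajaajaajaajaajaajaajaajaajaajaajaajaajaajaajaa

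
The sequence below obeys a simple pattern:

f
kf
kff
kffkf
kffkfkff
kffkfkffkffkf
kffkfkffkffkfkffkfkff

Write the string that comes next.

Each term (from the third on) is the previous term followed by the one before it: term 3 = kf·f = kff.
So term 8 is kffkfkffkffkfkffkfkff·kffkfkffkffkf.

kffkfkffkffkfkffkfkffkffkfkffkffkf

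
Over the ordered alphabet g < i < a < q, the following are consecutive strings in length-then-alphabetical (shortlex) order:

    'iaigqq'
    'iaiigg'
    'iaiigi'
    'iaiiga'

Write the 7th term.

iaiiii

Continuing the enumeration 3 steps past iaiiga: iaiiga → iaiigq → iaiiig → (answer).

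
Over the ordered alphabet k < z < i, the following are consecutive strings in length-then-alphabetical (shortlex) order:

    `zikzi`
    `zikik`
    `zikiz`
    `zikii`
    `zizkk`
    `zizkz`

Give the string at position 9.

Stepping forward 3 times from zizkz: zizkz → zizki → zizzk, then the target.

zizzz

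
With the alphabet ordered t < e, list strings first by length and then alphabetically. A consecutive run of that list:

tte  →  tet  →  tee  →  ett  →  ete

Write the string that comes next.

eet

Find the rightmost character of ete below e, bump it to the next letter, and reset everything to its right to t.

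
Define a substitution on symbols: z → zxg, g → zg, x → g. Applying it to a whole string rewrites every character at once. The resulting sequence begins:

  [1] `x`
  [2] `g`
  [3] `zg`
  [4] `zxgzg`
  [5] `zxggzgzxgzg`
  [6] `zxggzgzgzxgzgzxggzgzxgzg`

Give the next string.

Rewriting the 24 symbols of zxggzgzgzxgzgzxggzgzxgzg one by one yields zxg g zg zg zxg zg zxg zg zxg g zg zxg zg zxg g zg zg zxg zg zxg g zg zxg zg; concatenated:

zxggzgzgzxgzgzxgzgzxggzgzxgzgzxggzgzgzxgzgzxggzgzxgzg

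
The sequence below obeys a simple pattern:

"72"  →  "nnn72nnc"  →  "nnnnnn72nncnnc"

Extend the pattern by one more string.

Each term wraps the previous one in nnn on the left and nnc on the right.
Applying this once more to nnnnnn72nncnnc:

nnnnnnnnn72nncnncnnc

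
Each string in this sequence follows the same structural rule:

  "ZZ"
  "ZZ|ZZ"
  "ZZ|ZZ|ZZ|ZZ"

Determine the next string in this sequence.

ZZ|ZZ|ZZ|ZZ|ZZ|ZZ|ZZ|ZZ

s(k+1) = s(k)·|·s(k) — each term doubles the last with '|' between the halves.
One more doubling of ZZ|ZZ|ZZ|ZZ gives the answer.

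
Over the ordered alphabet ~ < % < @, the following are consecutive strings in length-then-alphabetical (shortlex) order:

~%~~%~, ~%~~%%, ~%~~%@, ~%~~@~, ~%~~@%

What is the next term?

Treat ~%~~@% as a base-3 numeral over the given alphabet and add one, carrying through any trailing @'s.

~%~~@@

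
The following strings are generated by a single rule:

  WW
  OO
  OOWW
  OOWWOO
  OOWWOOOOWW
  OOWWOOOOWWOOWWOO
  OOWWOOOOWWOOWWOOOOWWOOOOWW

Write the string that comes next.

OOWWOOOOWWOOWWOOOOWWOOOOWWOOWWOOOOWWOOWWOO

This is a Fibonacci-style word recurrence s(k) = s(k−1)·s(k−2): e.g. OO·WW = OOWW.
So term 8 is OOWWOOOOWWOOWWOOOOWWOOOOWW·OOWWOOOOWWOOWWOO.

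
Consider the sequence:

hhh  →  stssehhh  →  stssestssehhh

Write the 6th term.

Each term is the previous one with stsse prepended.
From stssestssehhh, 3 further steps: stssestssehhh → stssestssestssehhh → stssestssestssestssehhh → (answer).

stssestssestssestssestssehhh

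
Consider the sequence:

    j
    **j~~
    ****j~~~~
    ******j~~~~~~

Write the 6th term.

Every step adds ** to the front and ~~ to the end of the previous string.
From ******j~~~~~~, 2 further steps: ******j~~~~~~ → ********j~~~~~~~~ → (answer).

**********j~~~~~~~~~~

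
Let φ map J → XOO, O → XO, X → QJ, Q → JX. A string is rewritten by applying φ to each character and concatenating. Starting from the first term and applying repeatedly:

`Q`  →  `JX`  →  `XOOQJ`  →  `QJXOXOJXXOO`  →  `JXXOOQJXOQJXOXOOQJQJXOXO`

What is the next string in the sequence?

Rewriting the 24 symbols of JXXOOQJXOQJXOXOOQJQJXOXO one by one yields XOO QJ QJ XO XO JX XOO QJ XO JX XOO QJ XO QJ XO XO JX XOO JX XOO QJ XO QJ XO; concatenated:

XOOQJQJXOXOJXXOOQJXOJXXOOQJXOQJXOXOJXXOOJXXOOQJXOQJXO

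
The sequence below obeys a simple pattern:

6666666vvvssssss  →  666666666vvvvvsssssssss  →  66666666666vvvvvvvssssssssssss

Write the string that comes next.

6666666666666vvvvvvvvvsssssssssssssss

Term n consists of 2n+3 6's, followed by 2n-1 v's, followed by 3n s's, where the shown terms are n = 2, 3, 4.
At n = 5 the blocks have lengths 13, 9, 15.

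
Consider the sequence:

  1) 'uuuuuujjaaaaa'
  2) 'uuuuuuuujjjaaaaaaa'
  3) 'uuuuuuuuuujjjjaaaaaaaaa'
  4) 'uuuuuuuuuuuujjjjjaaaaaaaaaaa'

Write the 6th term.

uuuuuuuuuuuuuuuujjjjjjjaaaaaaaaaaaaaaa

Each string has the form u^{2n+2} j^{n} a^{2n+1}, where the shown terms are n = 2, 3, 4, 5.
At n = 7 the blocks have lengths 16, 7, 15.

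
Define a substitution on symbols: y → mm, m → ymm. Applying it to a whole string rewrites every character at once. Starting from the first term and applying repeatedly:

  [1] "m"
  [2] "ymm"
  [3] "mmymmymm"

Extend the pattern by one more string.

ymmymmmmymmymmmmymmymm

Rewriting each symbol of mmymmymm: m→ymm, m→ymm, y→mm, m→ymm, m→ymm, y→mm, m→ymm, m→ymm, which concatenates to ymm ymm mm ymm ymm mm ymm ymm.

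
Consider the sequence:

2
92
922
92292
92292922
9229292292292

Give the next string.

922929229229292292922

From term 3 onward, concatenate the last term with the second-to-last: 92·2 = 922, 922·92 = 92292, …
The next term joins 9229292292292 and 92292922.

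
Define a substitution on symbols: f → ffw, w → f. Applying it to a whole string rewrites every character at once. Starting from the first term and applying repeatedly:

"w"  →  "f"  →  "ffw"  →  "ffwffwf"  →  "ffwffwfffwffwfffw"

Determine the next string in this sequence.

ffwffwfffwffwfffwffwffwfffwffwfffwffwffwf

Replace each of the 17 characters of ffwffwfffwffwfffw in place — ffw ffw f ffw ffw f ffw ffw ffw f ffw ffw f ffw ffw ffw f — and concatenate.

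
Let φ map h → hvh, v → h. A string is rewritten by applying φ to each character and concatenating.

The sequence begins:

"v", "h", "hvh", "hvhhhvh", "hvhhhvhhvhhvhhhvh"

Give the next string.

Rewriting the 17 symbols of hvhhhvhhvhhvhhhvh one by one yields hvh h hvh hvh hvh h hvh hvh h hvh hvh h hvh hvh hvh h hvh; concatenated:

hvhhhvhhvhhvhhhvhhvhhhvhhvhhhvhhvhhvhhhvh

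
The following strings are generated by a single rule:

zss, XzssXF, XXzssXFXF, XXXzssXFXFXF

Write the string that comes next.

XXXXzssXFXFXFXF

s(k+1) = X·s(k)·XF, so each term gains X as a prefix and XF as a suffix.
So the next term is X·XXXzssXFXFXF·XF.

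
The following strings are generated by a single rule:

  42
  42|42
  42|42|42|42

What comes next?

Every step duplicates the string with '|' between the halves.
One more doubling of 42|42|42|42 gives the answer.

42|42|42|42|42|42|42|42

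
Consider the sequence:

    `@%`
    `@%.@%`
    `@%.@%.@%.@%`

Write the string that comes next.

@%.@%.@%.@%.@%.@%.@%.@%

s(k+1) = s(k)·.·s(k) — each term doubles the last with '.' between the halves.
So the next term is two copies of @%.@%.@%.@% with '.' between the halves.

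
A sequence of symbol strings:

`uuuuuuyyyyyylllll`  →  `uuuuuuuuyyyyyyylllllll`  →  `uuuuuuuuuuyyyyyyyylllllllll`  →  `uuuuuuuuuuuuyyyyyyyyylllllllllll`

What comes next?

Each string has the form u^{2n} y^{n+3} l^{2n-1}, where the shown terms are n = 3, 4, 5, 6.
Setting n = 7 gives 14, 10, 13 characters in each block.

uuuuuuuuuuuuuuyyyyyyyyyylllllllllllll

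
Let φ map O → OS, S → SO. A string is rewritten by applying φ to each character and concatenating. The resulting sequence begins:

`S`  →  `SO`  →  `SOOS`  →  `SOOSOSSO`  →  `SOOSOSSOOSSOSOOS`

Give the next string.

Applying the rule to each of the 16 symbols of SOOSOSSOOSSOSOOS gives the pieces SO OS OS SO OS SO SO OS OS SO SO OS SO OS OS SO, which concatenate to the answer.

SOOSOSSOOSSOSOOSOSSOSOOSSOOSOSSO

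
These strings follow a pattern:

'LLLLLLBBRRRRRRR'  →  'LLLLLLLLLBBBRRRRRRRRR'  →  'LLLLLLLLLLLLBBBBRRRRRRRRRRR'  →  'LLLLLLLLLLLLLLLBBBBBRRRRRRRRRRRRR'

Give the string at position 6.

Reading off run lengths: L runs 6, 9, 12, 15; B runs 2, 3, 4, 5; R runs 7, 9, 11, 13 — each is linear in n, where the shown terms are n = 2, 3, 4, 5.
For term 6, n = 7, so the run lengths are 21, 7, 17.

LLLLLLLLLLLLLLLLLLLLLBBBBBBBRRRRRRRRRRRRRRRRR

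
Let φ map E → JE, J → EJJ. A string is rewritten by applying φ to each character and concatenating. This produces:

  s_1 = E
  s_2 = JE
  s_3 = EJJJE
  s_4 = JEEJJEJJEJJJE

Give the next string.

Rewriting the 13 symbols of JEEJJEJJEJJJE one by one yields EJJ JE JE EJJ EJJ JE EJJ EJJ JE EJJ EJJ EJJ JE; concatenated:

EJJJEJEEJJEJJJEEJJEJJJEEJJEJJEJJJE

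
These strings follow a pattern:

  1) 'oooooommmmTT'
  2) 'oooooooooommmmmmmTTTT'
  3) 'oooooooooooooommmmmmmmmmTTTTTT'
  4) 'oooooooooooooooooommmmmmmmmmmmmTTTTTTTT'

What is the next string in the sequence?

Reading off run lengths: o runs 6, 10, 14, 18; m runs 4, 7, 10, 13; T runs 2, 4, 6, 8 — each is linear in n, where the shown terms are n = 2, 3, 4, 5.
Setting n = 6 gives 22, 16, 10 characters in each block.

oooooooooooooooooooooommmmmmmmmmmmmmmmTTTTTTTTTT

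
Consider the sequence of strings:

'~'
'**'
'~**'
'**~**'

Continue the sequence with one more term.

~****~**

Each term (from the third on) is the two preceding terms concatenated in order: term 3 = ~·** = ~**.
Continuing: ~** · **~** gives term 5.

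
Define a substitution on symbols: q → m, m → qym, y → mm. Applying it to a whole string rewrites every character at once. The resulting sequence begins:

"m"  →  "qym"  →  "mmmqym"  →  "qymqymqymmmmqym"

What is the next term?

mmmqymmmmqymmmmqymqymqymqymmmmqym

Replace each of the 15 characters of qymqymqymmmmqym in place — m mm qym m mm qym m mm qym qym qym qym m mm qym — and concatenate.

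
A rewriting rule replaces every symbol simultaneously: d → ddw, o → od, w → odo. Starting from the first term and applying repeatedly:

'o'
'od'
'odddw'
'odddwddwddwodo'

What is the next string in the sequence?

odddwddwddwododdwddwododdwddwodoodddwod

Applying the rule to each of the 14 symbols of odddwddwddwodo gives the pieces od ddw ddw ddw odo ddw ddw odo ddw ddw odo od ddw od, which concatenate to the answer.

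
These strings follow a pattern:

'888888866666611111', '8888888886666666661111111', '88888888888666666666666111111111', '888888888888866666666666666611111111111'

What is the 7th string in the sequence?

888888888888888888866666666666666666666666611111111111111111

Each string has the form 8^{2n+3} 6^{3n} 1^{2n+1}, where the shown terms are n = 2, 3, 4, 5.
Setting n = 8 gives 19, 24, 17 characters in each block.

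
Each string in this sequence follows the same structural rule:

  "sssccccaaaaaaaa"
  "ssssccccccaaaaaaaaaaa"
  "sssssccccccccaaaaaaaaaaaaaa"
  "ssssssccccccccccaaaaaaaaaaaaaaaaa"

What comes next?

Reading off run lengths: s runs 3, 4, 5, 6; c runs 4, 6, 8, 10; a runs 8, 11, 14, 17 — each is linear in n, where the shown terms are n = 2, 3, 4, 5.
Setting n = 6 gives 7, 12, 20 characters in each block.

sssssssccccccccccccaaaaaaaaaaaaaaaaaaaa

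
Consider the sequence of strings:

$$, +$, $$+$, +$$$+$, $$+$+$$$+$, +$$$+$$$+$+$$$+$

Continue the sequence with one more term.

Each term (from the third on) is the two preceding terms concatenated in order: term 3 = $$·+$ = $$+$.
The next term joins $$+$+$$$+$ and +$$$+$$$+$+$$$+$.

$$+$+$$$+$+$$$+$$$+$+$$$+$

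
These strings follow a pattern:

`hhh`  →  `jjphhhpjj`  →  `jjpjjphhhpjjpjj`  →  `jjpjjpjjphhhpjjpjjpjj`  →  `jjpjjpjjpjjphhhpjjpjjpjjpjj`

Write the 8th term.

Each term wraps the previous one in jjp on the left and pjj on the right.
From jjpjjpjjpjjphhhpjjpjjpjjpjj, 3 further steps: jjpjjpjjpjjphhhpjjpjjpjjpjj → jjpjjpjjpjjpjjphhhpjjpjjpjjpjjpjj → jjpjjpjjpjjpjjpjjphhhpjjpjjpjjpjjpjjpjj → (answer).

jjpjjpjjpjjpjjpjjpjjphhhpjjpjjpjjpjjpjjpjjpjj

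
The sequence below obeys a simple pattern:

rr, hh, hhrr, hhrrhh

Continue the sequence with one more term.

hhrrhhhhrr

Each term (from the third on) is the previous term followed by the one before it: term 3 = hh·rr = hhrr.
So term 5 is hhrrhh·hhrr.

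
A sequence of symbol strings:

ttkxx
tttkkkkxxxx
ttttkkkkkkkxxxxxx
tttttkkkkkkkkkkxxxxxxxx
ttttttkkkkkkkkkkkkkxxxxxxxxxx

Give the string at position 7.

ttttttttkkkkkkkkkkkkkkkkkkkxxxxxxxxxxxxxx

The n-th term is n+1 t's then 3n-2 k's then 2n x's (n = 1, 2, …).
For term 7, n = 7, so the run lengths are 8, 19, 14.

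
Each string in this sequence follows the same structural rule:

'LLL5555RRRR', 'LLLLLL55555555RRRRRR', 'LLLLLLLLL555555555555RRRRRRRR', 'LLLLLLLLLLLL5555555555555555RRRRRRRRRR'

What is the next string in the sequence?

LLLLLLLLLLLLLLL55555555555555555555RRRRRRRRRRRR

Reading off run lengths: L runs 3, 6, 9, 12; 5 runs 4, 8, 12, 16; R runs 4, 6, 8, 10 — each is linear in n (n = 1, 2, …).
Setting n = 5 gives 15, 20, 12 characters in each block.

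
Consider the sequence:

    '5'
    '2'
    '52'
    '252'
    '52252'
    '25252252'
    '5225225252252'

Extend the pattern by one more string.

This is a Fibonacci-style word recurrence s(k) = s(k−2)·s(k−1): e.g. 5·2 = 52.
The next term joins 25252252 and 5225225252252.

252522525225225252252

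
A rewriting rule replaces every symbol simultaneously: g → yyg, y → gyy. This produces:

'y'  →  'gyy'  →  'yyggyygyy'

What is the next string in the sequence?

Rewriting each symbol of yyggyygyy: y→gyy, y→gyy, g→yyg, g→yyg, y→gyy, y→gyy, g→yyg, y→gyy, y→gyy, which concatenates to gyy gyy yyg yyg gyy gyy yyg gyy gyy.

gyygyyyygyyggyygyyyyggyygyy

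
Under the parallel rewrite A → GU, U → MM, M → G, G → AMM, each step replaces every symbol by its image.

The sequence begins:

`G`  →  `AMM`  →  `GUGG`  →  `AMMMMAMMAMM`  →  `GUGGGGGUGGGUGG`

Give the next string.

Replace each of the 14 characters of GUGGGGGUGGGUGG in place — AMM MM AMM AMM AMM AMM AMM MM AMM AMM AMM MM AMM AMM — and concatenate.

AMMMMAMMAMMAMMAMMAMMMMAMMAMMAMMMMAMMAMM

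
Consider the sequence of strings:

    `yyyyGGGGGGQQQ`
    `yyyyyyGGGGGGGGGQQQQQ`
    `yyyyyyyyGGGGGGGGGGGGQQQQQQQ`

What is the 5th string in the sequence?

The n-th term is 2n y's then 3n G's then 2n-1 Q's, where the shown terms are n = 2, 3, 4.
For term 5, n = 6, so the run lengths are 12, 18, 11.

yyyyyyyyyyyyGGGGGGGGGGGGGGGGGGQQQQQQQQQQQ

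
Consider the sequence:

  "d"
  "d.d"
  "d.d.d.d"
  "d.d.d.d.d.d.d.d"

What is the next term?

Every step duplicates the string with '.' between the halves.
Doubling d.d.d.d.d.d.d.d with '.' between the halves:

d.d.d.d.d.d.d.d.d.d.d.d.d.d.d.d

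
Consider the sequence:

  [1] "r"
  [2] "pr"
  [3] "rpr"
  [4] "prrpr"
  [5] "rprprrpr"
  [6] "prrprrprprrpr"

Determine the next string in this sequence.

This is a Fibonacci-style word recurrence s(k) = s(k−2)·s(k−1): e.g. r·pr = rpr.
The next term joins rprprrpr and prrprrprprrpr.

rprprrprprrprrprprrpr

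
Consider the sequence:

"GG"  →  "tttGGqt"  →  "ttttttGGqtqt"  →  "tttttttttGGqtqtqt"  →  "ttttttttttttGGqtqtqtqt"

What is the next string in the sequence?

tttttttttttttttGGqtqtqtqtqt

Every step adds ttt to the front and qt to the end of the previous string.
So the next term is ttt·ttttttttttttGGqtqtqtqt·qt.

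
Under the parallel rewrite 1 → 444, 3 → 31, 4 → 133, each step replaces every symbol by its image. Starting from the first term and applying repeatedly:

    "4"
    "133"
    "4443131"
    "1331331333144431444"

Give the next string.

4443131444313144431313144413313313331444133133133

φ(1331331333144431444) expands symbol-by-symbol to 444 31 31 444 31 31 444 31 31 31 444 133 133 133 31 444 133 133 133; joining the 19 pieces gives the next term.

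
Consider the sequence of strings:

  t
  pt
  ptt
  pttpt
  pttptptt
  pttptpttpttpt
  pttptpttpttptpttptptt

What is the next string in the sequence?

This is a Fibonacci-style word recurrence s(k) = s(k−1)·s(k−2): e.g. pt·t = ptt.
Continuing: pttptpttpttptpttptptt · pttptpttpttpt gives term 8.

pttptpttpttptpttptpttpttptpttpttpt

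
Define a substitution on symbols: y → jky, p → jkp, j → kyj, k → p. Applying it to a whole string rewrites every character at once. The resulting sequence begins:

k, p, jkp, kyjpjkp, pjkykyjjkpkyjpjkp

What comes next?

φ(pjkykyjjkpkyjpjkp) expands symbol-by-symbol to jkp kyj p jky p jky kyj kyj p jkp p jky kyj jkp kyj p jkp; joining the 17 pieces gives the next term.

jkpkyjpjkypjkykyjkyjpjkppjkykyjjkpkyjpjkp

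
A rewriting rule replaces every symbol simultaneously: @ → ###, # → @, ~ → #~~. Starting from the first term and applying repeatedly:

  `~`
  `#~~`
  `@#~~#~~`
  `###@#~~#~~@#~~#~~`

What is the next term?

Applying the rule to each of the 17 symbols of ###@#~~#~~@#~~#~~ gives the pieces @ @ @ ### @ #~~ #~~ @ #~~ #~~ ### @ #~~ #~~ @ #~~ #~~, which concatenate to the answer.

@@@###@#~~#~~@#~~#~~###@#~~#~~@#~~#~~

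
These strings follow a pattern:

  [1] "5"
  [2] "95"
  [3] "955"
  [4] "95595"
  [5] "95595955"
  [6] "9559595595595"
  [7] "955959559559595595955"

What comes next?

This is a Fibonacci-style word recurrence s(k) = s(k−1)·s(k−2): e.g. 95·5 = 955.
Continuing: 955959559559595595955 · 9559595595595 gives term 8.

9559595595595955959559559595595595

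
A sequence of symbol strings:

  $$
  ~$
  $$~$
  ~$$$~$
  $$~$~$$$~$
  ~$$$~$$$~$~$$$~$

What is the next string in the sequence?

This is a Fibonacci-style word recurrence s(k) = s(k−2)·s(k−1): e.g. $$·~$ = $$~$.
Continuing: $$~$~$$$~$ · ~$$$~$$$~$~$$$~$ gives term 7.

$$~$~$$$~$~$$$~$$$~$~$$$~$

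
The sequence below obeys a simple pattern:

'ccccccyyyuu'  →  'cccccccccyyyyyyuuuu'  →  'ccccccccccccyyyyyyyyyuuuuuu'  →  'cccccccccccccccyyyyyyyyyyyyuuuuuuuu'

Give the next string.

ccccccccccccccccccyyyyyyyyyyyyyyyuuuuuuuuuu

Term n consists of 3n+3 c's, followed by 3n y's, followed by 2n u's (n = 1, 2, …).
For the next term, n = 5, so the run lengths are 18, 15, 10.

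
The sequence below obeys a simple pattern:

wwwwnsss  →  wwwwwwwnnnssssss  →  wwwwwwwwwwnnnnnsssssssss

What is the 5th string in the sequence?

The n-th term is 3n+1 w's then 2n-1 n's then 3n s's (n = 1, 2, …).
Setting n = 5 gives 16, 9, 15 characters in each block.

wwwwwwwwwwwwwwwwnnnnnnnnnsssssssssssssss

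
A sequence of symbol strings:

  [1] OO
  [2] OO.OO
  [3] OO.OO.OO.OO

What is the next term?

Every step duplicates the string with '.' between the halves.
So the next term is two copies of OO.OO.OO.OO with '.' between the halves.

OO.OO.OO.OO.OO.OO.OO.OO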